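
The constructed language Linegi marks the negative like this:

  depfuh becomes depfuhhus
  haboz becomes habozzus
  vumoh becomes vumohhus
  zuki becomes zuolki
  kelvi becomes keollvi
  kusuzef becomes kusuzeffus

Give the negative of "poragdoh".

poragdohhus

kusuzef and kelvi both begin with k- yet inflect differently (kusuzeffus, keollvi), so the first letter is not what conditions the rule; whether the stem ends in a vowel or a consonant is.
"poragdoh" ends in a consonant. The stems ending in a consonant (vumoh → vumohhus, haboz → habozzus, depfuh → depfuhhus) double the final consonant and add -us.
So poragdoh → poragdohhus.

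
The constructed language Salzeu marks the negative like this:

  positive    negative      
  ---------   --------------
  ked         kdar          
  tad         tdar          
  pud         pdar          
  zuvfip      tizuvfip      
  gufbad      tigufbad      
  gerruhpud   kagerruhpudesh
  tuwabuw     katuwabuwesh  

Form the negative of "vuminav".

ked and gufbad both end in -d yet inflect differently (kdar, tigufbad), so the final letter is not what conditions the rule; the number of vowels is.
"vuminav" has 3 vowels. The stems with 3 vowels (gerruhpud → kagerruhpudesh, tuwabuw → katuwabuwesh) add ka- … -esh around the stem.
So vuminav → kavuminavesh.

kavuminavesh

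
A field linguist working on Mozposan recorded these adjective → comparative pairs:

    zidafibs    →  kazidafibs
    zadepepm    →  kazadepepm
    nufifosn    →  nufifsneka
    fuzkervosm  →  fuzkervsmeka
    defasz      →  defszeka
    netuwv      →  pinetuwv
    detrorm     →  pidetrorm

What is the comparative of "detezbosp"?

detezbspeka

detrorm and fuzkervosm both end in -m yet inflect differently (pidetrorm, fuzkervsmeka), so the final letter is not what conditions the rule; the second-to-last letter is.
"detezbosp" has second-to-last letter 's'. The stems whose second-to-last letter is 's' (nufifosn → nufifsneka, fuzkervosm → fuzkervsmeka, defasz → defszeka) delete the last vowel and add -eka.
The other patterns: stems whose second-to-last letter is 'r' or 'w' add the prefix pi-; stems whose second-to-last letter is 'b' or 'p' add the prefix ka-.
So detezbosp → detezbspeka.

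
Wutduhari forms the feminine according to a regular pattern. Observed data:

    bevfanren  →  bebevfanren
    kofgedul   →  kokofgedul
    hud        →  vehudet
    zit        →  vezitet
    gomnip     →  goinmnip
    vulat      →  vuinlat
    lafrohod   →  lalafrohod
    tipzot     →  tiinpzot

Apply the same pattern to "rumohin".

rurumohin

zit and tipzot both end in -t yet inflect differently (vezitet, tiinpzot), so the final letter is not what conditions the rule; the number of vowels is.
"rumohin" has 3 vowels. The stems with 3 vowels (lafrohod → lalafrohod, kofgedul → kokofgedul, bevfanren → bebevfanren) repeat the first consonant+vowel as a prefix.
The other patterns: stems with 1 vowel add ve- … -et around the stem; stems with 2 vowels insert -in- after the first vowel.
So rumohin → rurumohin.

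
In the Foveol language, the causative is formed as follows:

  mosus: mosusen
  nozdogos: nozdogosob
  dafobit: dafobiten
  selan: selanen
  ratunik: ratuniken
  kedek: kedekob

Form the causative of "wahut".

"wahut" has last vowel 'u'. The one such stem in the data (mosus → mosusen) adds -en, so the same rule applies.
So wahut → wahuten.

wahuten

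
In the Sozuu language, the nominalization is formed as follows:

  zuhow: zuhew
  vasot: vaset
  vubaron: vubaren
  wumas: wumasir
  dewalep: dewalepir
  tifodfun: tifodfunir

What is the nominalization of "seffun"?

seffunir

vubaron and tifodfun both end in -n yet inflect differently (vubaren, tifodfunir), so the final letter is not what conditions the rule; the last vowel is.
"seffun" has last vowel 'u'. The one such stem in the data (tifodfun → tifodfunir) adds -ir, so the same rule applies.
So seffun → seffunir.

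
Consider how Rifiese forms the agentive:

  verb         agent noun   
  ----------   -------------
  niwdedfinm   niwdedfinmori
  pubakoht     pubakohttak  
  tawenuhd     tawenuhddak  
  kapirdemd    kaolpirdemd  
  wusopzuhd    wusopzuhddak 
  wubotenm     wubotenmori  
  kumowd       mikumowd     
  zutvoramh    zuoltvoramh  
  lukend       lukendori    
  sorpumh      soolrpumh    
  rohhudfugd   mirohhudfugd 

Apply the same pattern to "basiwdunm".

basiwdunmori

"basiwdunm" has second-to-last letter 'n'. The stems whose second-to-last letter is 'n' (wubotenm → wubotenmori, niwdedfinm → niwdedfinmori, lukend → lukendori) add -ori.
The other patterns: stems whose second-to-last letter is 'h' double the final consonant and add -ak; stems whose second-to-last letter is 'm' insert -ol- after the first vowel; stems whose second-to-last letter is 'g' or 'w' add the prefix mi-.
So basiwdunm → basiwdunmori.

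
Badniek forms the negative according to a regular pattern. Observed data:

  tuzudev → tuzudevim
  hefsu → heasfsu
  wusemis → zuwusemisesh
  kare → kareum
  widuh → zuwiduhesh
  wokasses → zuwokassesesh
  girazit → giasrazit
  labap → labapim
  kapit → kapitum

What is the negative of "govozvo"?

goasvozvo

"govozvo" begins with g-. The one such stem in the data (girazit → giasrazit) inserts -as- after the first vowel (as does hefsu), so the same rule applies.
So govozvo → goasvozvo.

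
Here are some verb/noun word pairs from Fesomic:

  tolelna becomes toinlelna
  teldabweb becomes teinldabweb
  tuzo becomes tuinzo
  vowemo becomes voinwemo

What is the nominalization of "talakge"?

Every pair shown (tolelna → toinlelna, teldabweb → teinldabweb, tuzo → tuinzo, …) follows the same rule: insert -in- after the first vowel.
So talakge → tainlakge.

tainlakge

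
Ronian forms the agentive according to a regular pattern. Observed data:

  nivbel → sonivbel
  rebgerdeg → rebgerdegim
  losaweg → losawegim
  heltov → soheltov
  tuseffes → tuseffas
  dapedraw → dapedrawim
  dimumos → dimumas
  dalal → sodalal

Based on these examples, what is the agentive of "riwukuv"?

soriwukuv

"riwukuv" ends in -v. The one such stem in the data (heltov → soheltov) adds the prefix so-, so the same rule applies.
So riwukuv → soriwukuv.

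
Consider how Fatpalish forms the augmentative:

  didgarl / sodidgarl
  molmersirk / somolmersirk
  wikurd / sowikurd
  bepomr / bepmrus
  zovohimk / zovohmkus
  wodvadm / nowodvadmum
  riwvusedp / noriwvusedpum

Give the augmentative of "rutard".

"rutard" has second-to-last letter 'r'. The stems whose second-to-last letter is 'r' (didgarl → sodidgarl, molmersirk → somolmersirk, wikurd → sowikurd) add the prefix so-.
The other patterns: stems whose second-to-last letter is 'm' delete the last vowel and add -us; stems whose second-to-last letter is 'd' add no- … -um around the stem.
So rutard → sorutard.

sorutard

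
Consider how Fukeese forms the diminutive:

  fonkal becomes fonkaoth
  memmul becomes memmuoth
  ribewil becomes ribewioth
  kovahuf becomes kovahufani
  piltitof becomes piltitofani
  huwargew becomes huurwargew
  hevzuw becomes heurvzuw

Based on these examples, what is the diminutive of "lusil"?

lusioth

"lusil" ends in -l. The stems ending in -l (fonkal → fonkaoth, memmul → memmuoth, ribewil → ribewioth) drop the final letter and add -oth.
So lusil → lusioth.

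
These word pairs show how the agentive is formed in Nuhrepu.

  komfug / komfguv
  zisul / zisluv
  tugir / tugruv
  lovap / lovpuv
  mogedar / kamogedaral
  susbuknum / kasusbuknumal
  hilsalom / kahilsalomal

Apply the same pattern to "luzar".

tugir and mogedar both end in -r yet inflect differently (tugruv, kamogedaral), so the final letter is not what conditions the rule; the number of vowels is.
"luzar" has 2 vowels. The stems with 2 vowels (komfug → komfguv, zisul → zisluv, tugir → tugruv) delete the last vowel and add -uv.
The other pattern: stems with 3 vowels add ka- … -al around the stem.
So luzar → luzruv.

luzruv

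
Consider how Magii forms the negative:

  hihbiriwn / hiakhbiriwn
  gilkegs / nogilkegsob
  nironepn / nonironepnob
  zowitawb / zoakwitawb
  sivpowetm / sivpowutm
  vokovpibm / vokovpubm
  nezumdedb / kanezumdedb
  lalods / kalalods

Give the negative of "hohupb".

"hohupb" has second-to-last letter 'p'. The one such stem in the data (nironepn → nonironepnob) adds no- … -ob around the stem, so the same rule applies.
So hohupb → nohohupbob.

nohohupbob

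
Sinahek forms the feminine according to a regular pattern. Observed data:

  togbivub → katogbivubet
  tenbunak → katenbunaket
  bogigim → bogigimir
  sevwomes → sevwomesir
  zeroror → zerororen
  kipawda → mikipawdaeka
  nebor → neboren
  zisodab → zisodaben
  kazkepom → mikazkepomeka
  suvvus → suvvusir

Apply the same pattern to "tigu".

zisodab and togbivub both end in -b yet inflect differently (zisodaben, katogbivubet), so the final letter is not what conditions the rule; the first letter is.
"tigu" begins with t-. The stems beginning with t- (togbivub → katogbivubet, tenbunak → katenbunaket) add ka- … -et around the stem.
The other patterns: stems beginning with n- or z- add -en; stems beginning with k- add mi- … -eka around the stem; stems beginning with b- or s- add -ir.
So tigu → katiguet.

katiguet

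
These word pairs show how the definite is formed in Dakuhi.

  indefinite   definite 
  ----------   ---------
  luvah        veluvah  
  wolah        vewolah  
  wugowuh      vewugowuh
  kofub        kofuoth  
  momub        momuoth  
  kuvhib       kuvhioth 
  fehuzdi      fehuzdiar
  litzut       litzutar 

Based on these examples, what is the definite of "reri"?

reriar

"reri" ends in -i. The one such stem in the data (fehuzdi → fehuzdiar) adds -ar, so the same rule applies.
The other patterns: stems ending in -h add the prefix ve-; stems ending in -b drop the final letter and add -oth.
So reri → reriar.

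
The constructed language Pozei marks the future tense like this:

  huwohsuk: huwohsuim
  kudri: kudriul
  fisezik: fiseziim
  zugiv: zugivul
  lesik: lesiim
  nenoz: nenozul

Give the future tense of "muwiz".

muwizul

"muwiz" ends in -z. The one such stem in the data (nenoz → nenozul) adds -ul, so the same rule applies.
So muwiz → muwizul.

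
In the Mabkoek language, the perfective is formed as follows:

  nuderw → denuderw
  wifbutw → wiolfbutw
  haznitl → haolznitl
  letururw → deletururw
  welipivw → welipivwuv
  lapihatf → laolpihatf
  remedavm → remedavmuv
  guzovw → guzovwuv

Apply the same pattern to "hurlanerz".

wifbutw and welipivw both end in -w yet inflect differently (wiolfbutw, welipivwuv), so the final letter is not what conditions the rule; the second-to-last letter is.
"hurlanerz" has second-to-last letter 'r'. The stems whose second-to-last letter is 'r' (nuderw → denuderw, letururw → deletururw) add the prefix de-.
So hurlanerz → dehurlanerz.

dehurlanerz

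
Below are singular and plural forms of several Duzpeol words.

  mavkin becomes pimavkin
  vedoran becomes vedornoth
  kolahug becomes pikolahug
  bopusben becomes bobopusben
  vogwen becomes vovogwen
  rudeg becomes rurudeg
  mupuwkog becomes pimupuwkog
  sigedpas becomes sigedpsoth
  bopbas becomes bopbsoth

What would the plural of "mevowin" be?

pimevowin

"mevowin" has last vowel 'i'. The one such stem in the data (mavkin → pimavkin) adds the prefix pi-, so the same rule applies.
The other patterns: stems whose last vowel is 'a' delete the last vowel and add -oth; stems whose last vowel is 'e' repeat the first consonant+vowel as a prefix.
So mevowin → pimevowin.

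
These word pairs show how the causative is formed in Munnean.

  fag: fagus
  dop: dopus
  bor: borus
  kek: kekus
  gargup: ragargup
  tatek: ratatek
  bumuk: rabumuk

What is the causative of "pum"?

dop and gargup both end in -p yet inflect differently (dopus, ragargup), so the final letter is not what conditions the rule; the number of vowels is.
"pum" has 1 vowel. The stems with 1 vowel (fag → fagus, dop → dopus, bor → borus) add -us.
The other pattern: stems with 2 vowels add the prefix ra-.
So pum → pumus.

pumus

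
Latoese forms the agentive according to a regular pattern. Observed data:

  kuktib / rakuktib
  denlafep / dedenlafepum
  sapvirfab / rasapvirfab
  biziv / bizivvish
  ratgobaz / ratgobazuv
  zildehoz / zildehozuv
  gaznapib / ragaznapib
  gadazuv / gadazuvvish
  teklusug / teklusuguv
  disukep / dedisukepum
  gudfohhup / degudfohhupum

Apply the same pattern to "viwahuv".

viwahuvvish

"viwahuv" ends in -v. The stems ending in -v (gadazuv → gadazuvvish, biziv → bizivvish) double the final consonant and add -ish.
The other patterns: stems ending in -g or -z add -uv; stems ending in -b add the prefix ra-; stems ending in -p add de- … -um around the stem.
So viwahuv → viwahuvvish.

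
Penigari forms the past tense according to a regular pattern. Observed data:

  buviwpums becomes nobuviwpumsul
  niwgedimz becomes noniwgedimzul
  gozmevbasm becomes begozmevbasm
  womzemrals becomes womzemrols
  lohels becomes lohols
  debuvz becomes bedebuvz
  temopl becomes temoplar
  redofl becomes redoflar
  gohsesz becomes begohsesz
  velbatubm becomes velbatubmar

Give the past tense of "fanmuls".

fanmols

"fanmuls" has second-to-last letter 'l'. The stems whose second-to-last letter is 'l' (lohels → lohols, womzemrals → womzemrols) change the last vowel to 'o'.
So fanmuls → fanmols.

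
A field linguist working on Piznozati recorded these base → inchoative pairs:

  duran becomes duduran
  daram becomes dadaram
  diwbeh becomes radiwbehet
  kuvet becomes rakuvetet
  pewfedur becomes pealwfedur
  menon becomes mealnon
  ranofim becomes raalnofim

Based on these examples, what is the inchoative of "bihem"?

rabihemet

"bihem" has last vowel 'e'. The stems whose last vowel is 'e' (diwbeh → radiwbehet, kuvet → rakuvetet) add ra- … -et around the stem.
So bihem → rabihemet.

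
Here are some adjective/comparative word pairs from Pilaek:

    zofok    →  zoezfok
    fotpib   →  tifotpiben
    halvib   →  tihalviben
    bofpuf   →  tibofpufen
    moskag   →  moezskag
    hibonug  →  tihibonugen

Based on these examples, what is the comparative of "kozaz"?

moskag and hibonug both end in -g yet inflect differently (moezskag, tihibonugen), so the final letter is not what conditions the rule; the last vowel is.
"kozaz" has last vowel 'a'. The one such stem in the data (moskag → moezskag) inserts -ez- after the first vowel (as does zofok), so the same rule applies.
The other pattern: stems whose last vowel is 'i' or 'u' add ti- … -en around the stem.
So kozaz → koezzaz.

koezzaz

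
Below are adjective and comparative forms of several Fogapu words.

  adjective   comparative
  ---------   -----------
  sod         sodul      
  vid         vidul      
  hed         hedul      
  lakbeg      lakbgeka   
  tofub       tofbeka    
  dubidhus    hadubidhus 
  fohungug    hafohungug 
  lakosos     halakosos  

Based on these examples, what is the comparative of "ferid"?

lakbeg and fohungug both end in -g yet inflect differently (lakbgeka, hafohungug), so the final letter is not what conditions the rule; the number of vowels is.
"ferid" has 2 vowels. The stems with 2 vowels (lakbeg → lakbgeka, tofub → tofbeka) delete the last vowel and add -eka.
So ferid → ferdeka.

ferdeka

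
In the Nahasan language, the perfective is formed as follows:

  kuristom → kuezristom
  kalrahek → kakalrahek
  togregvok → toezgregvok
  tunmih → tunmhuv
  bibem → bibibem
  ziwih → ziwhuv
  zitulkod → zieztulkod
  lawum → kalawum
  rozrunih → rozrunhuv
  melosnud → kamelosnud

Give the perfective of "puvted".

pupuvted

bibem and lawum both end in -m yet inflect differently (bibibem, kalawum), so the final letter is not what conditions the rule; the last vowel is.
"puvted" has last vowel 'e'. The stems whose last vowel is 'e' (kalrahek → kakalrahek, bibem → bibibem) repeat the first consonant+vowel as a prefix.
So puvted → pupuvted.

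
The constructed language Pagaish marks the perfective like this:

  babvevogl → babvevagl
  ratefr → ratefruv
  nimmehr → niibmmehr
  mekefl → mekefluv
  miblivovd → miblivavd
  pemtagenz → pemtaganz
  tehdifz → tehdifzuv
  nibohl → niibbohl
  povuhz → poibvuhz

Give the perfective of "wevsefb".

wevsefbuv

povuhz and tehdifz both end in -z yet inflect differently (poibvuhz, tehdifzuv), so the final letter is not what conditions the rule; the second-to-last letter is.
"wevsefb" has second-to-last letter 'f'. The stems whose second-to-last letter is 'f' (tehdifz → tehdifzuv, mekefl → mekefluv, ratefr → ratefruv) add -uv.
The other patterns: stems whose second-to-last letter is 'h' insert -ib- after the first vowel; stems whose second-to-last letter is 'g', 'n' or 'v' change the last vowel to 'a'.
So wevsefb → wevsefbuv.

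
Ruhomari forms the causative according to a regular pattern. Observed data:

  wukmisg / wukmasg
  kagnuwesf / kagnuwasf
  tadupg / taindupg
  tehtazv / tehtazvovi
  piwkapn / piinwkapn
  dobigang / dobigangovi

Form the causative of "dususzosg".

dususzasg

"dususzosg" has second-to-last letter 's'. The stems whose second-to-last letter is 's' (kagnuwesf → kagnuwasf, wukmisg → wukmasg) change the last vowel to 'a'.
The other patterns: stems whose second-to-last letter is 'p' insert -in- after the first vowel; stems whose second-to-last letter is 'n' or 'z' add -ovi.
So dususzosg → dususzasg.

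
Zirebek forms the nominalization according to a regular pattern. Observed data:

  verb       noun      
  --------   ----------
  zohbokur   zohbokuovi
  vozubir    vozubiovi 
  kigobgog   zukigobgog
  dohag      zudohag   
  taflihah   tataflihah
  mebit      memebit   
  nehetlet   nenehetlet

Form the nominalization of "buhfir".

buhfiovi

dohag and taflihah both have last vowel 'a' yet inflect differently (zudohag, tataflihah), so the last vowel is not what conditions the rule; the final letter is.
"buhfir" ends in -r. The stems ending in -r (zohbokur → zohbokuovi, vozubir → vozubiovi) drop the final letter and add -ovi.
The other patterns: stems ending in -g add the prefix zu-; stems ending in -h or -t repeat the first consonant+vowel as a prefix.
So buhfir → buhfiovi.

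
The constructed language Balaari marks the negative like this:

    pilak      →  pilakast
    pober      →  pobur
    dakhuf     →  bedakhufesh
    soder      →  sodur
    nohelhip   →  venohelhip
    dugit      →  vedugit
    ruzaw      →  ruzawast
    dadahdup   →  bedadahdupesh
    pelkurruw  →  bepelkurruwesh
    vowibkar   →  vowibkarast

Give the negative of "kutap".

nohelhip and dadahdup both end in -p yet inflect differently (venohelhip, bedadahdupesh), so the final letter is not what conditions the rule; the last vowel is.
"kutap" has last vowel 'a'. The stems whose last vowel is 'a' (ruzaw → ruzawast, vowibkar → vowibkarast, pilak → pilakast) add -ast.
The other patterns: stems whose last vowel is 'i' add the prefix ve-; stems whose last vowel is 'u' add be- … -esh around the stem; stems whose last vowel is 'e' change the last vowel to 'u'.
So kutap → kutapast.

kutapast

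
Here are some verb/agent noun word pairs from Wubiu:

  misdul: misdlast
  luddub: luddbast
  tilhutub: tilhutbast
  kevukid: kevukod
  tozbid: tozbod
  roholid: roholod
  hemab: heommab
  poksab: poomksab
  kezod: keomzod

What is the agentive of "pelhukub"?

luddub and hemab both end in -b yet inflect differently (luddbast, heommab), so the final letter is not what conditions the rule; the last vowel is.
"pelhukub" has last vowel 'u'. The stems whose last vowel is 'u' (misdul → misdlast, luddub → luddbast, tilhutub → tilhutbast) delete the last vowel and add -ast.
So pelhukub → pelhukbast.

pelhukbast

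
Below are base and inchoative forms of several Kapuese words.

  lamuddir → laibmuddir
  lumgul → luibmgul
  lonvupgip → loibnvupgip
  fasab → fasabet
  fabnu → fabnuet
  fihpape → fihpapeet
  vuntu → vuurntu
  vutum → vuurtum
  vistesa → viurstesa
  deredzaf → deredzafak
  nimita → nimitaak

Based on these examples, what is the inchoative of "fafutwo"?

fafutwoet

"fafutwo" begins with f-. The stems beginning with f- (fasab → fasabet, fabnu → fabnuet, fihpape → fihpapeet) add -et.
The other patterns: stems beginning with l- insert -ib- after the first vowel; stems beginning with v- insert -ur- after the first vowel; stems beginning with d- or n- add -ak.
So fafutwo → fafutwoet.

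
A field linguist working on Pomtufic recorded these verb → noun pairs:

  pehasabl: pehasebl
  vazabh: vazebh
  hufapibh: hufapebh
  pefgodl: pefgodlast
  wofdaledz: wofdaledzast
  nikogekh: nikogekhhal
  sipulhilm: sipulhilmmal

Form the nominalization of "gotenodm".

"gotenodm" has second-to-last letter 'd'. The stems whose second-to-last letter is 'd' (pefgodl → pefgodlast, wofdaledz → wofdaledzast) add -ast.
The other patterns: stems whose second-to-last letter is 'b' change the last vowel to 'e'; stems whose second-to-last letter is 'k' or 'l' double the final consonant and add -al.
So gotenodm → gotenodmast.

gotenodmast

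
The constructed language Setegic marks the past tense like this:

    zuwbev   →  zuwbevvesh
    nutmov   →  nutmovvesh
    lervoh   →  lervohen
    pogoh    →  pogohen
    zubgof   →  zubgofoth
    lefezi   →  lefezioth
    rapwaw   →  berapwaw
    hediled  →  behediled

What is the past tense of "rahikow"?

nutmov and lervoh both have last vowel 'o' yet inflect differently (nutmovvesh, lervohen), so the last vowel is not what conditions the rule; the final letter is.
"rahikow" ends in -w. The one such stem in the data (rapwaw → berapwaw) adds the prefix be-, so the same rule applies.
So rahikow → berahikow.

berahikow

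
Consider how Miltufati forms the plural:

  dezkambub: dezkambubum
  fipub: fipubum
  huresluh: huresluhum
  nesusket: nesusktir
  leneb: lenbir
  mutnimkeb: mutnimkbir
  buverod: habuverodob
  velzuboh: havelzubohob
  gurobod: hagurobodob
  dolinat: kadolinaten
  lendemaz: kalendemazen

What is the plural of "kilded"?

"kilded" has last vowel 'e'. The stems whose last vowel is 'e' (nesusket → nesusktir, leneb → lenbir, mutnimkeb → mutnimkbir) delete the last vowel and add -ir.
The other patterns: stems whose last vowel is 'u' add -um; stems whose last vowel is 'o' add ha- … -ob around the stem; stems whose last vowel is 'a' add ka- … -en around the stem.
So kilded → kilddir.

kilddir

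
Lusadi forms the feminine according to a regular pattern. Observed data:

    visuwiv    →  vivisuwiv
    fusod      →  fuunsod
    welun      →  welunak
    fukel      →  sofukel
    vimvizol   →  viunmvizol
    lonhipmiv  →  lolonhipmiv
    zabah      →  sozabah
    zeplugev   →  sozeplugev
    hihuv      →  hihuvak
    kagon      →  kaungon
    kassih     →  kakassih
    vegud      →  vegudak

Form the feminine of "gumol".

zeplugev and hihuv both end in -v yet inflect differently (sozeplugev, hihuvak), so the final letter is not what conditions the rule; the last vowel is.
"gumol" has last vowel 'o'. The stems whose last vowel is 'o' (vimvizol → viunmvizol, fusod → fuunsod, kagon → kaungon) insert -un- after the first vowel.
The other patterns: stems whose last vowel is 'a' or 'e' add the prefix so-; stems whose last vowel is 'u' add -ak; stems whose last vowel is 'i' repeat the first consonant+vowel as a prefix.
So gumol → guunmol.

guunmol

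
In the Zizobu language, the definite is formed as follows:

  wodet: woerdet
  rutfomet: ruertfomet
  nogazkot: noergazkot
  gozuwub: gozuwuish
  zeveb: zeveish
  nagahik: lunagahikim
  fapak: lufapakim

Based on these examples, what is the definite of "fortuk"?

wodet and zeveb both have last vowel 'e' yet inflect differently (woerdet, zeveish), so the last vowel is not what conditions the rule; the final letter is.
"fortuk" ends in -k. The stems ending in -k (nagahik → lunagahikim, fapak → lufapakim) add lu- … -im around the stem.
So fortuk → lufortukim.

lufortukim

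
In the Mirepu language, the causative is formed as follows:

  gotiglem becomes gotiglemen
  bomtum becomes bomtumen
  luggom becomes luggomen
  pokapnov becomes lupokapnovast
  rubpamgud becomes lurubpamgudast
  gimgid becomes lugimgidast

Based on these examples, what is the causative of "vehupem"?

vehupemen

"vehupem" ends in -m. The stems ending in -m (gotiglem → gotiglemen, bomtum → bomtumen, luggom → luggomen) add -en.
So vehupem → vehupemen.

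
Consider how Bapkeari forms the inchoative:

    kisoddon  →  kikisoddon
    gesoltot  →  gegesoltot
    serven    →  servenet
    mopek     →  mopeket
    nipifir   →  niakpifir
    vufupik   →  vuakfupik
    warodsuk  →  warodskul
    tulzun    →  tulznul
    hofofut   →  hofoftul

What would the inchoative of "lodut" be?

lodtul

kisoddon and serven both end in -n yet inflect differently (kikisoddon, servenet), so the final letter is not what conditions the rule; the last vowel is.
"lodut" has last vowel 'u'. The stems whose last vowel is 'u' (warodsuk → warodskul, tulzun → tulznul, hofofut → hofoftul) delete the last vowel and add -ul.
So lodut → lodtul.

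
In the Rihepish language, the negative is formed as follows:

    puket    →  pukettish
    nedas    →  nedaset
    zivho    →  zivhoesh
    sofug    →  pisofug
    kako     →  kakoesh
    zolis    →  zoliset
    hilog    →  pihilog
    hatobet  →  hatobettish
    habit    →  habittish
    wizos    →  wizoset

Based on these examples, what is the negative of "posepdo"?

"posepdo" ends in -o. The stems ending in -o (kako → kakoesh, zivho → zivhoesh) add -esh.
The other patterns: stems ending in -s add -et; stems ending in -g add the prefix pi-; stems ending in -t double the final consonant and add -ish.
So posepdo → posepdoesh.

posepdoesh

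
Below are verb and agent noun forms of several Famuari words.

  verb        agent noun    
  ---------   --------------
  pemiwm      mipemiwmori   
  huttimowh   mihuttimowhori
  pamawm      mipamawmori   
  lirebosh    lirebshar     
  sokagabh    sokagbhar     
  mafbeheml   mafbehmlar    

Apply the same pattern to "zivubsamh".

"zivubsamh" has second-to-last letter 'm'. The one such stem in the data (mafbeheml → mafbehmlar) deletes the last vowel and adds -ar (as do lirebosh, sokagabh), so the same rule applies.
The other pattern: stems whose second-to-last letter is 'w' add mi- … -ori around the stem.
So zivubsamh → zivubsmhar.

zivubsmhar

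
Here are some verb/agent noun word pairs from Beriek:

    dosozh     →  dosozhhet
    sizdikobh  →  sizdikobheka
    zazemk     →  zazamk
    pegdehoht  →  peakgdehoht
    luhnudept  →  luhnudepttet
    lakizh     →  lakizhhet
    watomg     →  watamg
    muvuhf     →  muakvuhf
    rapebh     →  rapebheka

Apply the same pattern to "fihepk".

fihepkket

sizdikobh and lakizh both end in -h yet inflect differently (sizdikobheka, lakizhhet), so the final letter is not what conditions the rule; the second-to-last letter is.
"fihepk" has second-to-last letter 'p'. The one such stem in the data (luhnudept → luhnudepttet) doubles the final consonant and adds -et (as do lakizh, dosozh), so the same rule applies.
So fihepk → fihepkket.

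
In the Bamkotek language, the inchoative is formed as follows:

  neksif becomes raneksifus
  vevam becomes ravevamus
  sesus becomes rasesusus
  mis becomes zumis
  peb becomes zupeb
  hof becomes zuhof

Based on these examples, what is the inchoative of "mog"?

"mog" has 1 vowel. The stems with 1 vowel (peb → zupeb, hof → zuhof, mis → zumis) add the prefix zu-.
So mog → zumog.

zumog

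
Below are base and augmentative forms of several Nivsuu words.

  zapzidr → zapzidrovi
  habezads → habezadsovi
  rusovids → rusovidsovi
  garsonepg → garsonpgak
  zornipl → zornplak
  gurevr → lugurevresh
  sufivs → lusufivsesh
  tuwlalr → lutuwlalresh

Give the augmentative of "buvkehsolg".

"buvkehsolg" has second-to-last letter 'l'. The one such stem in the data (tuwlalr → lutuwlalresh) adds lu- … -esh around the stem, so the same rule applies.
So buvkehsolg → lubuvkehsolgesh.

lubuvkehsolgesh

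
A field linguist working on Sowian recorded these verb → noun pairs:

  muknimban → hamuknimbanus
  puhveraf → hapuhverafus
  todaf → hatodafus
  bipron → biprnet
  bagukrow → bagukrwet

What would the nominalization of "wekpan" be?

"wekpan" has last vowel 'a'. The stems whose last vowel is 'a' (muknimban → hamuknimbanus, puhveraf → hapuhverafus, todaf → hatodafus) add ha- … -us around the stem.
The other pattern: stems whose last vowel is 'o' delete the last vowel and add -et.
So wekpan → hawekpanus.

hawekpanus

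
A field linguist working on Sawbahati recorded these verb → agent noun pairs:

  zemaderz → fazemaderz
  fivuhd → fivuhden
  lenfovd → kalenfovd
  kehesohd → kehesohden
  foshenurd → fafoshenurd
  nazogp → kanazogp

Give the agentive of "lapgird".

falapgird

fivuhd and foshenurd both end in -d yet inflect differently (fivuhden, fafoshenurd), so the final letter is not what conditions the rule; the second-to-last letter is.
"lapgird" has second-to-last letter 'r'. The stems whose second-to-last letter is 'r' (zemaderz → fazemaderz, foshenurd → fafoshenurd) add the prefix fa-.
The other patterns: stems whose second-to-last letter is 'h' add -en; stems whose second-to-last letter is 'g' or 'v' add the prefix ka-.
So lapgird → falapgird.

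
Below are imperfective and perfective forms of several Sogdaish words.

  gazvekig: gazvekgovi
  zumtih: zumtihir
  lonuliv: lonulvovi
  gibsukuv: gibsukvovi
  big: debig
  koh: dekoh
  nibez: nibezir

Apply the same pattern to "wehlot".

koh and zumtih both end in -h yet inflect differently (dekoh, zumtihir), so the final letter is not what conditions the rule; the number of vowels is.
"wehlot" has 2 vowels. The stems with 2 vowels (zumtih → zumtihir, nibez → nibezir) add -ir.
The other patterns: stems with 1 vowel add the prefix de-; stems with 3 vowels delete the last vowel and add -ovi.
So wehlot → wehlotir.

wehlotir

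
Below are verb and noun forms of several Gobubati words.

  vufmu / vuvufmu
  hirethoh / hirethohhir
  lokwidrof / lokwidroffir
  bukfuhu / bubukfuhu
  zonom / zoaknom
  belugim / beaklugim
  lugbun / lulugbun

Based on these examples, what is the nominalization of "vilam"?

hirethoh and zonom both have last vowel 'o' yet inflect differently (hirethohhir, zoaknom), so the last vowel is not what conditions the rule; the final letter is.
"vilam" ends in -m. The stems ending in -m (belugim → beaklugim, zonom → zoaknom) insert -ak- after the first vowel.
So vilam → viaklam.

viaklam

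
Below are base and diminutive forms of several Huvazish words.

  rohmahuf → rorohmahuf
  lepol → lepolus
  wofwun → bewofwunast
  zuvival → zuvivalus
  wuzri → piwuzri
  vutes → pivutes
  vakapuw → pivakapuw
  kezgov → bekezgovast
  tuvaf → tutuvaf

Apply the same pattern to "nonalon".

benonalonast

wofwun and rohmahuf both have last vowel 'u' yet inflect differently (bewofwunast, rorohmahuf), so the last vowel is not what conditions the rule; the final letter is.
"nonalon" ends in -n. The one such stem in the data (wofwun → bewofwunast) adds be- … -ast around the stem, so the same rule applies.
The other patterns: stems ending in -f repeat the first consonant+vowel as a prefix; stems ending in -l add -us; stems ending in -i, -s or -w add the prefix pi-.
So nonalon → benonalonast.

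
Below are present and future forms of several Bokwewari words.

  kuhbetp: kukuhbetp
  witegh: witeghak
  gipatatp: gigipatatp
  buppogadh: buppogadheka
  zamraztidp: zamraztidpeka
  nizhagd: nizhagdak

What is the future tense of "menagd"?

menagdak

witegh and buppogadh both end in -h yet inflect differently (witeghak, buppogadheka), so the final letter is not what conditions the rule; the second-to-last letter is.
"menagd" has second-to-last letter 'g'. The stems whose second-to-last letter is 'g' (nizhagd → nizhagdak, witegh → witeghak) add -ak.
So menagd → menagdak.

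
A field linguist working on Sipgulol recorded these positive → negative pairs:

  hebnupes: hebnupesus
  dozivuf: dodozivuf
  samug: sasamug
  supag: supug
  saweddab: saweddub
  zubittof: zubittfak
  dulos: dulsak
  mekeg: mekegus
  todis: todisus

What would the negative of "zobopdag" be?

"zobopdag" has last vowel 'a'. The stems whose last vowel is 'a' (supag → supug, saweddab → saweddub) change the last vowel to 'u'.
The other patterns: stems whose last vowel is 'e' or 'i' add -us; stems whose last vowel is 'u' repeat the first consonant+vowel as a prefix; stems whose last vowel is 'o' delete the last vowel and add -ak.
So zobopdag → zobopdug.

zobopdug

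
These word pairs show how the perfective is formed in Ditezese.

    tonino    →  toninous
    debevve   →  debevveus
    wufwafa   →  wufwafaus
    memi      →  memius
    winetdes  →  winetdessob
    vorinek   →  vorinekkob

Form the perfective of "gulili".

gulilius

debevve and winetdes both have last vowel 'e' yet inflect differently (debevveus, winetdessob), so the last vowel is not what conditions the rule; whether the stem ends in a vowel or a consonant is.
"gulili" ends in a vowel. The stems ending in a vowel (tonino → toninous, debevve → debevveus, wufwafa → wufwafaus) add -us.
The other pattern: stems ending in a consonant double the final consonant and add -ob.
So gulili → gulilius.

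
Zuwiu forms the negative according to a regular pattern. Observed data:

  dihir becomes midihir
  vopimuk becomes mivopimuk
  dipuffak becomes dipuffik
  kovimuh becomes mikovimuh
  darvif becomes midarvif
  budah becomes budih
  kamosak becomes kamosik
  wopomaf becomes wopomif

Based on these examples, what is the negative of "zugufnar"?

zugufnir

budah and kovimuh both end in -h yet inflect differently (budih, mikovimuh), so the final letter is not what conditions the rule; the last vowel is.
"zugufnar" has last vowel 'a'. The stems whose last vowel is 'a' (kamosak → kamosik, budah → budih, dipuffak → dipuffik) change the last vowel to 'i'.
So zugufnar → zugufnir.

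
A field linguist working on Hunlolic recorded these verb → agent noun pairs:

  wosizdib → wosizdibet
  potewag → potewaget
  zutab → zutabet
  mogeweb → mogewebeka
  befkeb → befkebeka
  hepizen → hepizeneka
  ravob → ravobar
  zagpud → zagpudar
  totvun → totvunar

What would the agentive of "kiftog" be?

"kiftog" has last vowel 'o'. The one such stem in the data (ravob → ravobar) adds -ar, so the same rule applies.
The other patterns: stems whose last vowel is 'a' or 'i' add -et; stems whose last vowel is 'e' add -eka.
So kiftog → kiftogar.

kiftogar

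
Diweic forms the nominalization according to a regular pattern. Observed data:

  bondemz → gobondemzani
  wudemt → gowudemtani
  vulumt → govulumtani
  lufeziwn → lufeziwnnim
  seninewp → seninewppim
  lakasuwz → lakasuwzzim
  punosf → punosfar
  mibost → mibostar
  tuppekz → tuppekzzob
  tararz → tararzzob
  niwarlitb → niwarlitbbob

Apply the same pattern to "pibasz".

"pibasz" has second-to-last letter 's'. The stems whose second-to-last letter is 's' (punosf → punosfar, mibost → mibostar) add -ar.
So pibasz → pibaszar.

pibaszar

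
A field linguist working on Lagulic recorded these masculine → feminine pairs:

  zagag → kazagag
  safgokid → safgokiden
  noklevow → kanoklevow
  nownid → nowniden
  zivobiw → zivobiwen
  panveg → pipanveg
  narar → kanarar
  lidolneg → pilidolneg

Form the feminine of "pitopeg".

pipitopeg

"pitopeg" has last vowel 'e'. The stems whose last vowel is 'e' (panveg → pipanveg, lidolneg → pilidolneg) add the prefix pi-.
The other patterns: stems whose last vowel is 'i' add -en; stems whose last vowel is 'a' or 'o' add the prefix ka-.
So pitopeg → pipitopeg.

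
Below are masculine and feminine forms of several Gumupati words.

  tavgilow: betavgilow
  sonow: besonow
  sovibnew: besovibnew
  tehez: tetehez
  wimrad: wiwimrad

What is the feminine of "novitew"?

benovitew

sovibnew and tehez both have last vowel 'e' yet inflect differently (besovibnew, tetehez), so the last vowel is not what conditions the rule; the final letter is.
"novitew" ends in -w. The stems ending in -w (tavgilow → betavgilow, sonow → besonow, sovibnew → besovibnew) add the prefix be-.
So novitew → benovitew.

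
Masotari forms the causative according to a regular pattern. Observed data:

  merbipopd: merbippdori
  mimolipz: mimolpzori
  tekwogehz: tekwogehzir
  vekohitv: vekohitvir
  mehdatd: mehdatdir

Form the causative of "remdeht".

"remdeht" has second-to-last letter 'h'. The one such stem in the data (tekwogehz → tekwogehzir) adds -ir, so the same rule applies.
So remdeht → remdehtir.

remdehtir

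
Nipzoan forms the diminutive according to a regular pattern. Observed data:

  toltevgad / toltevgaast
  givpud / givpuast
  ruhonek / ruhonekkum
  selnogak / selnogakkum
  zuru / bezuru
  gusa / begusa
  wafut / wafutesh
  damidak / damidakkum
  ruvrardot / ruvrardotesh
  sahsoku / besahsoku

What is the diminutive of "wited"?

witeast

toltevgad and selnogak both have last vowel 'a' yet inflect differently (toltevgaast, selnogakkum), so the last vowel is not what conditions the rule; the final letter is.
"wited" ends in -d. The stems ending in -d (givpud → givpuast, toltevgad → toltevgaast) drop the final letter and add -ast.
The other patterns: stems ending in -k double the final consonant and add -um; stems ending in -a or -u add the prefix be-; stems ending in -t add -esh.
So wited → witeast.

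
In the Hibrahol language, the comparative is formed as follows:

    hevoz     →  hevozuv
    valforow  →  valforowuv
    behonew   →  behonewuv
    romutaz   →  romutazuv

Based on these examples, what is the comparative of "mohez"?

Every pair shown (hevoz → hevozuv, valforow → valforowuv, behonew → behonewuv, …) follows the same rule: add -uv.
So mohez → mohezuv.

mohezuv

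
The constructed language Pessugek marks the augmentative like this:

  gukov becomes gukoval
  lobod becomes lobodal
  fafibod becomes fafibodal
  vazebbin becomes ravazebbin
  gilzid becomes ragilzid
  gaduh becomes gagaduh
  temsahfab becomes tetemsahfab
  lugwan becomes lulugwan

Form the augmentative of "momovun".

lobod and gilzid both end in -d yet inflect differently (lobodal, ragilzid), so the final letter is not what conditions the rule; the last vowel is.
"momovun" has last vowel 'u'. The one such stem in the data (gaduh → gagaduh) repeats the first consonant+vowel as a prefix (as do temsahfab, lugwan), so the same rule applies.
So momovun → momomovun.

momomovun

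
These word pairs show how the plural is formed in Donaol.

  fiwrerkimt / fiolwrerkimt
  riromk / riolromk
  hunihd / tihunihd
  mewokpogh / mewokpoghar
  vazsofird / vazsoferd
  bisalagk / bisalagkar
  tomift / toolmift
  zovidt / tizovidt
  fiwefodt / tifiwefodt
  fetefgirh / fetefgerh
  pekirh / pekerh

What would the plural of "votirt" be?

votert

vazsofird and hunihd both end in -d yet inflect differently (vazsoferd, tihunihd), so the final letter is not what conditions the rule; the second-to-last letter is.
"votirt" has second-to-last letter 'r'. The stems whose second-to-last letter is 'r' (pekirh → pekerh, vazsofird → vazsoferd, fetefgirh → fetefgerh) change the last vowel to 'e'.
The other patterns: stems whose second-to-last letter is 'd' or 'h' add the prefix ti-; stems whose second-to-last letter is 'g' add -ar; stems whose second-to-last letter is 'f' or 'm' insert -ol- after the first vowel.
So votirt → votert.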